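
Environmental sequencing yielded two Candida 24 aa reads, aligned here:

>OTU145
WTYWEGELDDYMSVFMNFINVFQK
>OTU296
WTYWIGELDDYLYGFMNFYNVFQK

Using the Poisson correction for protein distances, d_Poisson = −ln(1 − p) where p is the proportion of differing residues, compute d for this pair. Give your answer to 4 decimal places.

Mismatches occur at site 5 (E→I), site 12 (M→L), site 13 (S→Y), site 14 (V→G), site 19 (I→Y).
p = 5/24 = 0.208333.
d = −ln(1 − 0.208333) = −ln(0.791667) = 0.2336.

0.2336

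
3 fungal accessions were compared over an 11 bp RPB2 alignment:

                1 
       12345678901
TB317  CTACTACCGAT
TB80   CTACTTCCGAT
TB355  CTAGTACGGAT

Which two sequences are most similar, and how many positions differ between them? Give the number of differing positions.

1

Pairwise Hamming distances:
  TB317 vs TB80: 1
  TB317 vs TB355: 2
  TB80 vs TB355: 3
The smallest is 1, between TB317 and TB80.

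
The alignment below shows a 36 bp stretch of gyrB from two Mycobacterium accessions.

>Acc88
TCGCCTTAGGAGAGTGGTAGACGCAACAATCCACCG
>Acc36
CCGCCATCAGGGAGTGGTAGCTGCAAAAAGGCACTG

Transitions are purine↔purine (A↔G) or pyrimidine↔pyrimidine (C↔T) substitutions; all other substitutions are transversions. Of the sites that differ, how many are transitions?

5

Differing sites — 1:T/C (Ti); 6:T/A (Tv); 8:A/C (Tv); 9:G/A (Ti); 11:A/G (Ti); 21:A/C (Tv); 22:C/T (Ti); 27:C/A (Tv); 30:T/G (Tv); 31:C/G (Tv); 35:C/T (Ti).
Of the 11 differences, 5 transitions and 6 transversions, so the answer is 5.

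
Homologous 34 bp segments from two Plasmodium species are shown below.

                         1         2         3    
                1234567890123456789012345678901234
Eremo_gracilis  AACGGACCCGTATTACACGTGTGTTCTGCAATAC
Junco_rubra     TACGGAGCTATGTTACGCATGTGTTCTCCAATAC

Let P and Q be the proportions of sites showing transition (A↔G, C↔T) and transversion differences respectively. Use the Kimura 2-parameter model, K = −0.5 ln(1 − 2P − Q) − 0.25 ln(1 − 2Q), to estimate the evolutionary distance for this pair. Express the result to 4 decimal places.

0.2895

The sequences differ at positions 1 (A/T, transversion), 7 (C/G, transversion), 9 (C/T, transition), 10 (G/A, transition), 12 (A/G, transition), 17 (A/G, transition), 19 (G/A, transition), 28 (G/C, transversion).
Of the 8 differences, 5 transitions and 3 transversions over 34 sites: P = 5/34 = 0.147059, Q = 3/34 = 0.088235.
d = −0.5·ln(0.617647) − 0.25·ln(0.823530) = −0.5·(-0.481838) − 0.25·(-0.194155) = 0.2895.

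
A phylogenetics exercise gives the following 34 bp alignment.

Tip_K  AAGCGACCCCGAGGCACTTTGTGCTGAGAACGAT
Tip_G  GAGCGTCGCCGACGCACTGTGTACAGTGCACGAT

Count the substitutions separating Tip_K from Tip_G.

Mismatches occur at site 1 (A→G), site 6 (A→T), site 8 (C→G), site 13 (G→C), site 19 (T→G), site 23 (G→A), site 25 (T→A), site 27 (A→T), site 29 (A→C).
That gives 9 mismatches out of 34 aligned sites, so the Hamming distance is 9.

9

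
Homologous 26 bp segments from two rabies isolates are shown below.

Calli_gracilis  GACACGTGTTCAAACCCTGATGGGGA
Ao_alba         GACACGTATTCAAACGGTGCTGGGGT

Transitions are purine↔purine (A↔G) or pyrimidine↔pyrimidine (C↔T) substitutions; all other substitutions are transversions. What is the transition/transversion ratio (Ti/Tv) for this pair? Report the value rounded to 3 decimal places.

0.250

The sequences differ at positions 8 (G/A, transition), 16 (C/G, transversion), 17 (C/G, transversion), 20 (A/C, transversion), 26 (A/T, transversion).
Of the 5 differences, 1 transition and 4 transversions, so Ti/Tv = 1/4 = 0.250.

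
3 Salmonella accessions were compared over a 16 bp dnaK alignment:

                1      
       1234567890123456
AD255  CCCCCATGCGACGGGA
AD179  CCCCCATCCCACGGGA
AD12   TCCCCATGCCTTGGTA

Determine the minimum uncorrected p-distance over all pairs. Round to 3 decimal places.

0.125

Pairwise Hamming distances:
  AD255 vs AD179: 2
  AD255 vs AD12: 5
  AD179 vs AD12: 5
The smallest is 2 mismatches, between AD255 and AD179; p = 2/16 = 0.125.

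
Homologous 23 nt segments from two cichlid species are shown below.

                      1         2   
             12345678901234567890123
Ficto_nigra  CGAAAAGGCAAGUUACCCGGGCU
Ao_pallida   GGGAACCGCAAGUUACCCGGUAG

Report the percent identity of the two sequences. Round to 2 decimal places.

Differing sites — 1:C/G; 3:A/G; 6:A/C; 7:G/C; 21:G/U; 22:C/A; 23:U/G.
16 of the 23 sites match, so the percent identity is 16/23 × 100 = 69.57%.

69.57%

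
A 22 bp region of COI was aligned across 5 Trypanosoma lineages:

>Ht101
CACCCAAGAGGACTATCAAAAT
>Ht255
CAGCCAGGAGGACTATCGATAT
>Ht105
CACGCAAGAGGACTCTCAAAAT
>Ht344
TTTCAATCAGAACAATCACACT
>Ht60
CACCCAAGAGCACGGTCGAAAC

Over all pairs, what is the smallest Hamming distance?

Pairwise Hamming distances:
  Ht101 vs Ht255: 4
  Ht101 vs Ht105: 2
  Ht101 vs Ht344: 10
  Ht101 vs Ht60: 5
  Ht255 vs Ht105: 6
  Ht255 vs Ht344: 12
  Ht255 vs Ht60: 7
  Ht105 vs Ht344: 12
  Ht105 vs Ht60: 6
  Ht344 vs Ht60: 13
The smallest is 2, between Ht101 and Ht105.

2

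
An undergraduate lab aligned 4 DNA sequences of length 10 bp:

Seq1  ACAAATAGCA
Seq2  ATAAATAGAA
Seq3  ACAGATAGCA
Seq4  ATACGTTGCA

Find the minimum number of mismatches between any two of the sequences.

Pairwise Hamming distances:
  Seq1 vs Seq2: 2
  Seq1 vs Seq3: 1
  Seq1 vs Seq4: 4
  Seq2 vs Seq3: 3
  Seq2 vs Seq4: 4
  Seq3 vs Seq4: 4
The smallest is 1, between Seq1 and Seq3.

1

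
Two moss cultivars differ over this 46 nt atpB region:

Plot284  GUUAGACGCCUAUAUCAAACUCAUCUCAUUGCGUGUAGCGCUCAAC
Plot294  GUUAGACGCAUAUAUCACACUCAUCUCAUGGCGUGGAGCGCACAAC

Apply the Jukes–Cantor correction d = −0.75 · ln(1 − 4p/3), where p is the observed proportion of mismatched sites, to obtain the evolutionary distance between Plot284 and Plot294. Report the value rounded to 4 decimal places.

Mismatches occur at site 10 (C→A), site 18 (A→C), site 30 (U→G), site 36 (U→G), site 42 (U→A).
p = 5/46 = 0.108696.
d = −0.75 · ln(1 − (4/3)·0.108696) = −0.75 · ln(0.855072) = −0.75 · (-0.156570) = 0.1174.

0.1174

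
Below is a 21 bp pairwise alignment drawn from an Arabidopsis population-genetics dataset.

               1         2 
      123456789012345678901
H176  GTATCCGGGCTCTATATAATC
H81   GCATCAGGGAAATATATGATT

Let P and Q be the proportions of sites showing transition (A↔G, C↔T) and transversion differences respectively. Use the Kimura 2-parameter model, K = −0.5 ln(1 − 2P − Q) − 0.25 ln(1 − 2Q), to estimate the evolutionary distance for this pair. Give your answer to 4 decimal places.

The sequences differ at positions 2 (T/C, transition), 6 (C/A, transversion), 10 (C/A, transversion), 11 (T/A, transversion), 12 (C/A, transversion), 18 (A/G, transition), 21 (C/T, transition).
Of the 7 differences, 3 transitions and 4 transversions over 21 sites: P = 3/21 = 0.142857, Q = 4/21 = 0.190476.
d = −0.5·ln(0.523810) − 0.25·ln(0.619048) = −0.5·(-0.646626) − 0.25·(-0.479572) = 0.4432.

0.4432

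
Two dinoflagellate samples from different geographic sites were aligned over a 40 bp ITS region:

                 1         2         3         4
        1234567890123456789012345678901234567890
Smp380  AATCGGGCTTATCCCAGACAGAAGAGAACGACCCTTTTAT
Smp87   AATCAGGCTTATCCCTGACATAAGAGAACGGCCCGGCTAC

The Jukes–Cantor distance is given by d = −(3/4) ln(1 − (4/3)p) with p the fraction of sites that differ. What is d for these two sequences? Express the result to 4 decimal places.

The sequences differ at positions 5 (G/A), 16 (A/T), 21 (G/T), 31 (A/G), 35 (T/G), 36 (T/G), 37 (T/C), 40 (T/C).
p = 8/40 = 0.200000.
d = −0.75 · ln(1 − (4/3)·0.200000) = −0.75 · ln(0.733333) = −0.75 · (-0.310155) = 0.2326.

0.2326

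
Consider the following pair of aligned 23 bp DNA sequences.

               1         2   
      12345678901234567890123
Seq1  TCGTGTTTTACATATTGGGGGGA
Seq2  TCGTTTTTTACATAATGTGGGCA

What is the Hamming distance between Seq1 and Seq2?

Mismatches occur at site 5 (G↔T), site 15 (T↔A), site 18 (G↔T), site 22 (G↔C).
That gives 4 mismatches out of 23 aligned sites, so the Hamming distance is 4.

4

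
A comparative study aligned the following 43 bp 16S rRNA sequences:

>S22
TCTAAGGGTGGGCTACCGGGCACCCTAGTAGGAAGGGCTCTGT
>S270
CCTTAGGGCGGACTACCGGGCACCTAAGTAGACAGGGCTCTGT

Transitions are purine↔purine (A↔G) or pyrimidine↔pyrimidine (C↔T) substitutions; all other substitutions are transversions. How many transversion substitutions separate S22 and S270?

Differing sites — 1:T/C (Ti); 4:A/T (Tv); 9:T/C (Ti); 12:G/A (Ti); 25:C/T (Ti); 26:T/A (Tv); 32:G/A (Ti); 33:A/C (Tv).
Of the 8 differences, 5 transitions and 3 transversions, so the answer is 3.

3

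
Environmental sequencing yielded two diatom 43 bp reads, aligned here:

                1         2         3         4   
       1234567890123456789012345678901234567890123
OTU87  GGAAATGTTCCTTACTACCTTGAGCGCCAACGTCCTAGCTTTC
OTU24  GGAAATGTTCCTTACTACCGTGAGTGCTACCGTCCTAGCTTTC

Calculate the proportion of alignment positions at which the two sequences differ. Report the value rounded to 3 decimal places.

0.093

The sequences differ at positions 20 (T/G), 25 (C/T), 28 (C/T), 30 (A/C).
There are 4 differences over 43 sites, so p = 4/43 = 0.093.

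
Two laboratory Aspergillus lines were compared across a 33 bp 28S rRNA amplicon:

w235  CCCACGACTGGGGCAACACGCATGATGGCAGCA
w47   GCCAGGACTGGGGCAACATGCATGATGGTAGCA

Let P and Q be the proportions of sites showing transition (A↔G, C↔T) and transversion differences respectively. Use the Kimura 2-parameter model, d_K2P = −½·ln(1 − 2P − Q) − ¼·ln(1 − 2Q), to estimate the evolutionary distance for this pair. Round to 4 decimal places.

0.1326

Differing sites — 1:C/G (Tv); 5:C/G (Tv); 19:C/T (Ti); 29:C/T (Ti).
Of the 4 differences, 2 transitions and 2 transversions over 33 sites: P = 2/33 = 0.060606, Q = 2/33 = 0.060606.
d = −0.5·ln(0.818182) − 0.25·ln(0.878788) = −0.5·(-0.200670) − 0.25·(-0.129212) = 0.1326.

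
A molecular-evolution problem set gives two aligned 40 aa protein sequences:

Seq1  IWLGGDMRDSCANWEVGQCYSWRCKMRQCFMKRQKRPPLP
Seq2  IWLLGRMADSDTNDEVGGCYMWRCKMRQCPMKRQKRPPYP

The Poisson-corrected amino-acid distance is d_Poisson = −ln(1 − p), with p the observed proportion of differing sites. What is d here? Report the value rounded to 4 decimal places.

0.2877

Mismatches occur at site 4 (G↔L), site 6 (D↔R), site 8 (R↔A), site 11 (C↔D), site 12 (A↔T), site 14 (W↔D), site 18 (Q↔G), site 21 (S↔M), site 30 (F↔P), site 39 (L↔Y).
p = 10/40 = 0.250000.
d = −ln(1 − 0.250000) = −ln(0.750000) = 0.2877.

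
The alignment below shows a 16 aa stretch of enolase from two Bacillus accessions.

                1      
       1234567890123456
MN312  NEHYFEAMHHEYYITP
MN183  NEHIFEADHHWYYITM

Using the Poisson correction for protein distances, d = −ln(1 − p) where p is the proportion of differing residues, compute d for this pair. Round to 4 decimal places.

0.2877

Mismatches occur at site 4 (Y/I), site 8 (M/D), site 11 (E/W), site 16 (P/M).
p = 4/16 = 0.250000.
d = −ln(1 − 0.250000) = −ln(0.750000) = 0.2877.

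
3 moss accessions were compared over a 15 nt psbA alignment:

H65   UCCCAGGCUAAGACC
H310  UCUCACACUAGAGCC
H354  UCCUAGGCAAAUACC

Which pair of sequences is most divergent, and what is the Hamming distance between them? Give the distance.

Pairwise Hamming distances:
  H65 vs H310: 6
  H65 vs H354: 3
  H310 vs H354: 8
The largest is 8, between H310 and H354.

8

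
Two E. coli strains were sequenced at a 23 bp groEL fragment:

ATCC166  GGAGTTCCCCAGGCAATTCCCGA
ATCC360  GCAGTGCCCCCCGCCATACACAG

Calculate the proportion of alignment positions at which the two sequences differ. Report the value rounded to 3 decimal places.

Differing sites — 2:G/C; 6:T/G; 11:A/C; 12:G/C; 15:A/C; 18:T/A; 20:C/A; 22:G/A; 23:A/G.
There are 9 differences over 23 sites, so p = 9/23 = 0.391.

0.391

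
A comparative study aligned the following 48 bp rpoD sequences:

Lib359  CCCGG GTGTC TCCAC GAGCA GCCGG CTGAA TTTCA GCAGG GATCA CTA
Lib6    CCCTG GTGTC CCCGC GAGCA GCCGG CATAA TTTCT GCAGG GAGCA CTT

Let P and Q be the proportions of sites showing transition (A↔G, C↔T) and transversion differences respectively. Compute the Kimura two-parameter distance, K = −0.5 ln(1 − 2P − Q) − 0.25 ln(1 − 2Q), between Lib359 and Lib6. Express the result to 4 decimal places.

0.1887

Differing sites — 4:G/T (Tv); 11:T/C (Ti); 14:A/G (Ti); 27:T/A (Tv); 28:G/T (Tv); 35:A/T (Tv); 43:T/G (Tv); 48:A/T (Tv).
Of the 8 differences, 2 transitions and 6 transversions over 48 sites: P = 2/48 = 0.041667, Q = 6/48 = 0.125000.
d = −0.5·ln(0.791666) − 0.25·ln(0.750000) = −0.5·(-0.233616) − 0.25·(-0.287682) = 0.1887.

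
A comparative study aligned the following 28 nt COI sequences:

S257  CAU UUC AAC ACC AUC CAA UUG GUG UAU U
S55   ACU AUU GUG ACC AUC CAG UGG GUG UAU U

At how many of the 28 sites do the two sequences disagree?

The sequences differ at positions 1 (C/A), 2 (A/C), 4 (U/A), 6 (C/U), 7 (A/G), 8 (A/U), 9 (C/G), 18 (A/G), 20 (U/G).
That gives 9 mismatches out of 28 aligned sites, so the Hamming distance is 9.

9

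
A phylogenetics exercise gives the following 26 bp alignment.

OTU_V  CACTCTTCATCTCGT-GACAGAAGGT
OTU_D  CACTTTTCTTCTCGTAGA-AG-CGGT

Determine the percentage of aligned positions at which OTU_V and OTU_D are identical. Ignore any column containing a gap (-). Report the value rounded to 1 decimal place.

87.0%

Excluding the 3 gap columns leaves 23 comparable sites.
Differing sites — 5:C/T; 9:A/T; 23:A/C.
20 of the 23 comparable sites match, so the percent identity is 20/23 × 100 = 87.0%.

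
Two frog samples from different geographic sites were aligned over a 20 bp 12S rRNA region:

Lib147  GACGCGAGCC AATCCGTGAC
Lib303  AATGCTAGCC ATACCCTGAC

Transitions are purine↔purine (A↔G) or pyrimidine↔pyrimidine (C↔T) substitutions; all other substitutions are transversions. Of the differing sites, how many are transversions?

4

Mismatches occur at site 1 (G/A, transition), site 3 (C/T, transition), site 6 (G/T, transversion), site 12 (A/T, transversion), site 13 (T/A, transversion), site 16 (G/C, transversion).
Of the 6 differences, 2 transitions and 4 transversions, so the answer is 4.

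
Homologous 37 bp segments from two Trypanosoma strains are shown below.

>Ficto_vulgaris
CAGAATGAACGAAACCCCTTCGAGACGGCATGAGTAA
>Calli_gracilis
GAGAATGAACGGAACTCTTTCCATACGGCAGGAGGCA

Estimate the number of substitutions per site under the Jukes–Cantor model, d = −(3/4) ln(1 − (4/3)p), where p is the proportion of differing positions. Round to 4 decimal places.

The sequences differ at positions 1 (C/G), 12 (A/G), 16 (C/T), 18 (C/T), 22 (G/C), 24 (G/T), 31 (T/G), 35 (T/G), 36 (A/C).
p = 9/37 = 0.243243.
d = −0.75 · ln(1 − (4/3)·0.243243) = −0.75 · ln(0.675676) = −0.75 · (-0.392042) = 0.2940.

0.2940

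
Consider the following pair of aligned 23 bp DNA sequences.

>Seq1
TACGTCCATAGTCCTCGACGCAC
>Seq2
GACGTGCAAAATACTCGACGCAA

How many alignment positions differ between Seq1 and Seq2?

Mismatches occur at site 1 (T/G), site 6 (C/G), site 9 (T/A), site 11 (G/A), site 13 (C/A), site 23 (C/A).
That gives 6 mismatches out of 23 aligned sites, so the Hamming distance is 6.

6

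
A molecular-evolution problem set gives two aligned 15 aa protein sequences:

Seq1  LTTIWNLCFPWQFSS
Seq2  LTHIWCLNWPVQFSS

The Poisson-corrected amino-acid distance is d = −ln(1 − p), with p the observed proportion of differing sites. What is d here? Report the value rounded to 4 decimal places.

0.4055

Differing sites — 3:T/H; 6:N/C; 8:C/N; 9:F/W; 11:W/V.
p = 5/15 = 0.333333.
d = −ln(1 − 0.333333) = −ln(0.666667) = 0.4055.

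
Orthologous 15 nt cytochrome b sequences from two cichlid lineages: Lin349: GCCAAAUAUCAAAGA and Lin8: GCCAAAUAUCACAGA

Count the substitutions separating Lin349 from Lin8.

A single mismatch occurs at site 12 (A↔C).
That gives 1 mismatch out of 15 aligned sites, so the Hamming distance is 1.

1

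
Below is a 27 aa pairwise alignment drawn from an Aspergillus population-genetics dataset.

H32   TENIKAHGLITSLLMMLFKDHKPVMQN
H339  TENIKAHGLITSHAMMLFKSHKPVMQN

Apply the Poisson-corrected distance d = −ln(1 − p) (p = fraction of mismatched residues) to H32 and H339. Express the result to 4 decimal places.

0.1178

The sequences differ at positions 13 (L/H), 14 (L/A), 20 (D/S).
p = 3/27 = 0.111111.
d = −ln(1 − 0.111111) = −ln(0.888889) = 0.1178.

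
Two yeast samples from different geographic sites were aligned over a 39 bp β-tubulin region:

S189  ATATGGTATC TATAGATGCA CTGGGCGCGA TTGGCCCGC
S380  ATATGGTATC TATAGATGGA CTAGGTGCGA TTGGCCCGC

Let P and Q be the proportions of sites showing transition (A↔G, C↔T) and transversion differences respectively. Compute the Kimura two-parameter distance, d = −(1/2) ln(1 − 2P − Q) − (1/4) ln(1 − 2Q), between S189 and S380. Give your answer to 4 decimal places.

The sequences differ at positions 19 (C/G, transversion), 23 (G/A, transition), 26 (C/T, transition).
Of the 3 differences, 2 transitions and 1 transversion over 39 sites: P = 2/39 = 0.051282, Q = 1/39 = 0.025641.
d = −0.5·ln(0.871795) − 0.25·ln(0.948718) = −0.5·(-0.137201) − 0.25·(-0.052644) = 0.0818.

0.0818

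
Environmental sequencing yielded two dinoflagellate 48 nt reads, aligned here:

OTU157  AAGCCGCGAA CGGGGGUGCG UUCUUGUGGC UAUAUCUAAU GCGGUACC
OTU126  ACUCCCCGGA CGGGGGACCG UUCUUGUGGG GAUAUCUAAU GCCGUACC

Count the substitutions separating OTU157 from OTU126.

9

The sequences differ at positions 2 (A/C), 3 (G/U), 6 (G/C), 9 (A/G), 17 (U/A), 18 (G/C), 30 (C/G), 31 (U/G), 43 (G/C).
That gives 9 mismatches out of 48 aligned sites, so the Hamming distance is 9.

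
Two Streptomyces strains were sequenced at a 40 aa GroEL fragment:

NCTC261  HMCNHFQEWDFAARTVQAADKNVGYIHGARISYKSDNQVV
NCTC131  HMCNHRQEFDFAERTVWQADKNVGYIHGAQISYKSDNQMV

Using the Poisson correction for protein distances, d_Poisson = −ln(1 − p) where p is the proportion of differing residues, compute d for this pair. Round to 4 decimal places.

Differing sites — 6:F/R; 9:W/F; 13:A/E; 17:Q/W; 18:A/Q; 30:R/Q; 39:V/M.
p = 7/40 = 0.175000.
d = −ln(1 − 0.175000) = −ln(0.825000) = 0.1924.

0.1924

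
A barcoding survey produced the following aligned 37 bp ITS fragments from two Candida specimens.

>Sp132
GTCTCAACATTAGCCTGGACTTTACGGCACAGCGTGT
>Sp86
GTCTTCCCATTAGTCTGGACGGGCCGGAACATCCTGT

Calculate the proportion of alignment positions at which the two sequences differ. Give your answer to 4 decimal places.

0.2973

Differing sites — 5:C/T; 6:A/C; 7:A/C; 14:C/T; 21:T/G; 22:T/G; 23:T/G; 24:A/C; 28:C/A; 32:G/T; 34:G/C.
There are 11 differences over 37 sites, so p = 11/37 = 0.2973.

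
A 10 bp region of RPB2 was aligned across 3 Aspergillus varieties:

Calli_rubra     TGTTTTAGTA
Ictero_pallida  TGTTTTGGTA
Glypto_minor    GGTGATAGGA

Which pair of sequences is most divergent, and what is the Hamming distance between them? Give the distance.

Pairwise Hamming distances:
  Calli_rubra vs Ictero_pallida: 1
  Calli_rubra vs Glypto_minor: 4
  Ictero_pallida vs Glypto_minor: 5
The largest is 5, between Ictero_pallida and Glypto_minor.

5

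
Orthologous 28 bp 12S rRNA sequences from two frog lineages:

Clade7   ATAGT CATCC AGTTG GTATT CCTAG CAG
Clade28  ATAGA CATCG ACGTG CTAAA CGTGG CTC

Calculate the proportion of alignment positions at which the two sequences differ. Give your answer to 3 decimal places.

0.393

Differing sites — 5:T/A; 10:C/G; 12:G/C; 13:T/G; 16:G/C; 19:T/A; 20:T/A; 22:C/G; 24:A/G; 27:A/T; 28:G/C.
There are 11 differences over 28 sites, so p = 11/28 = 0.393.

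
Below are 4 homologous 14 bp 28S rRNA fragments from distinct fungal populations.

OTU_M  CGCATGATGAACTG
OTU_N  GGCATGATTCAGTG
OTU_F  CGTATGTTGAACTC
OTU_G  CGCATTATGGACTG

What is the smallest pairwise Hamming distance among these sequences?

2

Pairwise Hamming distances:
  OTU_M vs OTU_N: 4
  OTU_M vs OTU_F: 3
  OTU_M vs OTU_G: 2
  OTU_N vs OTU_F: 7
  OTU_N vs OTU_G: 5
  OTU_F vs OTU_G: 5
The smallest is 2, between OTU_M and OTU_G.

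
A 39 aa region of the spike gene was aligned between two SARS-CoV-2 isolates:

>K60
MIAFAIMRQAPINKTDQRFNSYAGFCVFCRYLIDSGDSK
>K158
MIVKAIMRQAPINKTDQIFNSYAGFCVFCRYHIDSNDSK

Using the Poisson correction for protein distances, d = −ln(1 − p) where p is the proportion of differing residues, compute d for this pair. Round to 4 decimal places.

Mismatches occur at site 3 (A/V), site 4 (F/K), site 18 (R/I), site 32 (L/H), site 36 (G/N).
p = 5/39 = 0.128205.
d = −ln(1 − 0.128205) = −ln(0.871795) = 0.1372.

0.1372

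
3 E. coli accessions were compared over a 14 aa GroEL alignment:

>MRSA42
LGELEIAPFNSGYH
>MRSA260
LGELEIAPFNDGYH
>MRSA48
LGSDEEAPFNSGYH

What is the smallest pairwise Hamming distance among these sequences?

1

Pairwise Hamming distances:
  MRSA42 vs MRSA260: 1
  MRSA42 vs MRSA48: 3
  MRSA260 vs MRSA48: 4
The smallest is 1, between MRSA42 and MRSA260.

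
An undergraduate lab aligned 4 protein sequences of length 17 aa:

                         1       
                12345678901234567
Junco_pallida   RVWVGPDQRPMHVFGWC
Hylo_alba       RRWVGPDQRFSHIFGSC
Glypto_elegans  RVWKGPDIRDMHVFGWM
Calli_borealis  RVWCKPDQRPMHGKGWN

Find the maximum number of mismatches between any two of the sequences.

Pairwise Hamming distances:
  Junco_pallida vs Hylo_alba: 5
  Junco_pallida vs Glypto_elegans: 4
  Junco_pallida vs Calli_borealis: 5
  Hylo_alba vs Glypto_elegans: 8
  Hylo_alba vs Calli_borealis: 9
  Glypto_elegans vs Calli_borealis: 7
The largest is 9, between Hylo_alba and Calli_borealis.

9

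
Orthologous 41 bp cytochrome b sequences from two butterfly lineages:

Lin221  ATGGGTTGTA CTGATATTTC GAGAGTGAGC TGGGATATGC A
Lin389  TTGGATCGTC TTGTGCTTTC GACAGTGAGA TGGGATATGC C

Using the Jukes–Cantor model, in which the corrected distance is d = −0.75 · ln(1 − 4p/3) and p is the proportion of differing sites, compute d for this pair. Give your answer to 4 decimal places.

Differing sites — 1:A/T; 5:G/A; 7:T/C; 10:A/C; 11:C/T; 14:A/T; 15:T/G; 16:A/C; 23:G/C; 30:C/A; 41:A/C.
p = 11/41 = 0.268293.
d = −0.75 · ln(1 − (4/3)·0.268293) = −0.75 · ln(0.642276) = −0.75 · (-0.442737) = 0.3321.

0.3321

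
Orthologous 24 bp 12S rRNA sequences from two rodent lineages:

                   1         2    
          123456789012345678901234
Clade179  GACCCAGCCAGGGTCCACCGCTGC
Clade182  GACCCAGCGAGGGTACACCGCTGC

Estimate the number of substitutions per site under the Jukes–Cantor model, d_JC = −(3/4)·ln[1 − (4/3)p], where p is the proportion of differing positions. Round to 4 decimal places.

Differing sites — 9:C/G; 15:C/A.
p = 2/24 = 0.083333.
d = −0.75 · ln(1 − (4/3)·0.083333) = −0.75 · ln(0.888889) = −0.75 · (-0.117783) = 0.0883.

0.0883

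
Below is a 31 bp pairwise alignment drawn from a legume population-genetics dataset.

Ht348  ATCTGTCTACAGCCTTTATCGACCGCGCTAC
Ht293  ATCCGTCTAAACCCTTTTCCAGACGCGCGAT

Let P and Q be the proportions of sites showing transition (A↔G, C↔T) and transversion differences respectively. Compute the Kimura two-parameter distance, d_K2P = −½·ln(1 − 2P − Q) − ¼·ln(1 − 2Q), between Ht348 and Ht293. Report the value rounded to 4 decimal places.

0.4281

The sequences differ at positions 4 (T/C, transition), 10 (C/A, transversion), 12 (G/C, transversion), 18 (A/T, transversion), 19 (T/C, transition), 21 (G/A, transition), 22 (A/G, transition), 23 (C/A, transversion), 29 (T/G, transversion), 31 (C/T, transition).
Of the 10 differences, 5 transitions and 5 transversions over 31 sites: P = 5/31 = 0.161290, Q = 5/31 = 0.161290.
d = −0.5·ln(0.516130) − 0.25·ln(0.677420) = −0.5·(-0.661397) − 0.25·(-0.389464) = 0.4281.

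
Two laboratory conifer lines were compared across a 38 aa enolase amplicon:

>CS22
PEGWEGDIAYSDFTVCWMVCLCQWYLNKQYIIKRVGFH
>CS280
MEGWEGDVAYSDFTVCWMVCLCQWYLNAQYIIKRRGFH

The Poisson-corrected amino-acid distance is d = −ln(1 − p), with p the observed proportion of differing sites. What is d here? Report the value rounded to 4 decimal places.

0.1112

Differing sites — 1:P/M; 8:I/V; 28:K/A; 35:V/R.
p = 4/38 = 0.105263.
d = −ln(1 − 0.105263) = −ln(0.894737) = 0.1112.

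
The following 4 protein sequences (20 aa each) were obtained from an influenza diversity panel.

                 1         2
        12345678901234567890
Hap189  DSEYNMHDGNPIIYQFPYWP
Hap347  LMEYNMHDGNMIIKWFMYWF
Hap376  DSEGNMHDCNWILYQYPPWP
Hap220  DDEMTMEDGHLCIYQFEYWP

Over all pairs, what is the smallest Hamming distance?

Pairwise Hamming distances:
  Hap189 vs Hap347: 7
  Hap189 vs Hap376: 6
  Hap189 vs Hap220: 8
  Hap347 vs Hap376: 12
  Hap347 vs Hap220: 12
  Hap376 vs Hap220: 12
The smallest is 6, between Hap189 and Hap376.

6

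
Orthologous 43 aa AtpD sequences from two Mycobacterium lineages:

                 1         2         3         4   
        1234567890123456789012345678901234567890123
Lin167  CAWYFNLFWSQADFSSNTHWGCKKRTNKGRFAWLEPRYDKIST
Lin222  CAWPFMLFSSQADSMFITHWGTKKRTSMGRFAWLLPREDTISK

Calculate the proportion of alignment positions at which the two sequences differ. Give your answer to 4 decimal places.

The sequences differ at positions 4 (Y/P), 6 (N/M), 9 (W/S), 14 (F/S), 15 (S/M), 16 (S/F), 17 (N/I), 22 (C/T), 27 (N/S), 28 (K/M), 35 (E/L), 38 (Y/E), 40 (K/T), 43 (T/K).
There are 14 differences over 43 sites, so p = 14/43 = 0.3256.

0.3256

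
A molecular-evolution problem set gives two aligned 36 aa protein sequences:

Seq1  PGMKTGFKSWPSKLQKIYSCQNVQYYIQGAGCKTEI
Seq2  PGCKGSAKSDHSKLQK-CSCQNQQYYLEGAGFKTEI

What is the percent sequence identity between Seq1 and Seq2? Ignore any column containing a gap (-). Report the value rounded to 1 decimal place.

68.6%

Excluding the 1 gap column leaves 35 comparable sites.
Mismatches occur at site 3 (M/C), site 5 (T/G), site 6 (G/S), site 7 (F/A), site 10 (W/D), site 11 (P/H), site 18 (Y/C), site 23 (V/Q), site 27 (I/L), site 28 (Q/E), site 32 (C/F).
24 of the 35 comparable sites match, so the percent identity is 24/35 × 100 = 68.6%.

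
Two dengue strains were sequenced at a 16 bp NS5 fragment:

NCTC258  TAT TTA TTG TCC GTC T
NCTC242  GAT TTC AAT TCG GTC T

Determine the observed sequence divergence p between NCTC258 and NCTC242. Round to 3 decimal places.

0.375

The sequences differ at positions 1 (T/G), 6 (A/C), 7 (T/A), 8 (T/A), 9 (G/T), 12 (C/G).
There are 6 differences over 16 sites, so p = 6/16 = 0.375.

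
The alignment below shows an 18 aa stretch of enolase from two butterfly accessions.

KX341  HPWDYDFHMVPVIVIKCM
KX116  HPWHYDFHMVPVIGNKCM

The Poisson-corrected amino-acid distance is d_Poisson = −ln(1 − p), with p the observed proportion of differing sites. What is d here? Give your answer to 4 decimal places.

Mismatches occur at site 4 (D/H), site 14 (V/G), site 15 (I/N).
p = 3/18 = 0.166667.
d = −ln(1 − 0.166667) = −ln(0.833333) = 0.1823.

0.1823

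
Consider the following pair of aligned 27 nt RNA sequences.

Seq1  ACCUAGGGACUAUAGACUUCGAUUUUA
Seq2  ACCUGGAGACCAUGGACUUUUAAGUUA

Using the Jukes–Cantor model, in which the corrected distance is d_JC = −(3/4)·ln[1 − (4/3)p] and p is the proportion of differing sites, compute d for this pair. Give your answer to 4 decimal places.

Differing sites — 5:A/G; 7:G/A; 11:U/C; 14:A/G; 20:C/U; 21:G/U; 23:U/A; 24:U/G.
p = 8/27 = 0.296296.
d = −0.75 · ln(1 − (4/3)·0.296296) = −0.75 · ln(0.604939) = −0.75 · (-0.502628) = 0.3770.

0.3770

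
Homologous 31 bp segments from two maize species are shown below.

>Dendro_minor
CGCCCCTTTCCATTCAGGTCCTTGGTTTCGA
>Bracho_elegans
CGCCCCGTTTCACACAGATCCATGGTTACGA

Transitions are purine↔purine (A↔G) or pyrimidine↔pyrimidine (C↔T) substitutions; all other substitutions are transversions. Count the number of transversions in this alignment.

The sequences differ at positions 7 (T/G, transversion), 10 (C/T, transition), 13 (T/C, transition), 14 (T/A, transversion), 18 (G/A, transition), 22 (T/A, transversion), 28 (T/A, transversion).
Of the 7 differences, 3 transitions and 4 transversions, so the answer is 4.

4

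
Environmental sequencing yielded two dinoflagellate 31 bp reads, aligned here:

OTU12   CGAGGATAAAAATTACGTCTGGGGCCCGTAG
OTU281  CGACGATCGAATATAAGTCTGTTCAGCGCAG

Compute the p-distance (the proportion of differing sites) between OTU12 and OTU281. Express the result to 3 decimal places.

The sequences differ at positions 4 (G/C), 8 (A/C), 9 (A/G), 12 (A/T), 13 (T/A), 16 (C/A), 22 (G/T), 23 (G/T), 24 (G/C), 25 (C/A), 26 (C/G), 29 (T/C).
There are 12 differences over 31 sites, so p = 12/31 = 0.387.

0.387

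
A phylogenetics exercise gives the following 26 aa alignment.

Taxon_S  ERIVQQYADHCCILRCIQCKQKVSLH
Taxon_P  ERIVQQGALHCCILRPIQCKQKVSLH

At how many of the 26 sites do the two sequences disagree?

3

Mismatches occur at site 7 (Y→G), site 9 (D→L), site 16 (C→P).
That gives 3 mismatches out of 26 aligned sites, so the Hamming distance is 3.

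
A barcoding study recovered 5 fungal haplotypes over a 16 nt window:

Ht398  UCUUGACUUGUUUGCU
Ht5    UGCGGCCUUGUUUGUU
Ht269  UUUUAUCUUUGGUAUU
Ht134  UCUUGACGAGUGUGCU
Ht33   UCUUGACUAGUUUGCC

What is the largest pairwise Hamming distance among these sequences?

Pairwise Hamming distances:
  Ht398 vs Ht5: 5
  Ht398 vs Ht269: 8
  Ht398 vs Ht134: 3
  Ht398 vs Ht33: 2
  Ht5 vs Ht269: 9
  Ht5 vs Ht134: 8
  Ht5 vs Ht33: 7
  Ht269 vs Ht134: 9
  Ht269 vs Ht33: 10
  Ht134 vs Ht33: 3
The largest is 10, between Ht269 and Ht33.

10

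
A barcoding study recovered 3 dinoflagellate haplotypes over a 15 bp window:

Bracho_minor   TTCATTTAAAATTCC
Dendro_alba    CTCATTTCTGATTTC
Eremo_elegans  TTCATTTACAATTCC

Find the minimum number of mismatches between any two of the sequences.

1

Pairwise Hamming distances:
  Bracho_minor vs Dendro_alba: 5
  Bracho_minor vs Eremo_elegans: 1
  Dendro_alba vs Eremo_elegans: 5
The smallest is 1, between Bracho_minor and Eremo_elegans.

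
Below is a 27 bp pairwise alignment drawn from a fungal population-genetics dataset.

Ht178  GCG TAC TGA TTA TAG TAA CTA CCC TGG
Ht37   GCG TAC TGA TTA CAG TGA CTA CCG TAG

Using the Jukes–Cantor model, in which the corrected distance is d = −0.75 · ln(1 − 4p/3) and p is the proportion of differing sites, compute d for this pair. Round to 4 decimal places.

Mismatches occur at site 13 (T↔C), site 17 (A↔G), site 24 (C↔G), site 26 (G↔A).
p = 4/27 = 0.148148.
d = −0.75 · ln(1 − (4/3)·0.148148) = −0.75 · ln(0.802469) = −0.75 · (-0.220062) = 0.1650.

0.1650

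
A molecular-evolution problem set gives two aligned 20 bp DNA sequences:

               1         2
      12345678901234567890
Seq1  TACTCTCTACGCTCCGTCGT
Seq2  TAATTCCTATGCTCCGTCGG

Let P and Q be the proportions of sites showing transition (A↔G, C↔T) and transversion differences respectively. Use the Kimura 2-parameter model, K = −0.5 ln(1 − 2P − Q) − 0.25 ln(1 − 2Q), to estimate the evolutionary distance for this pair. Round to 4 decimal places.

0.3112

Mismatches occur at site 3 (C↔A, transversion), site 5 (C↔T, transition), site 6 (T↔C, transition), site 10 (C↔T, transition), site 20 (T↔G, transversion).
Of the 5 differences, 3 transitions and 2 transversions over 20 sites: P = 3/20 = 0.150000, Q = 2/20 = 0.100000.
d = −0.5·ln(0.600000) − 0.25·ln(0.800000) = −0.5·(-0.510826) − 0.25·(-0.223144) = 0.3112.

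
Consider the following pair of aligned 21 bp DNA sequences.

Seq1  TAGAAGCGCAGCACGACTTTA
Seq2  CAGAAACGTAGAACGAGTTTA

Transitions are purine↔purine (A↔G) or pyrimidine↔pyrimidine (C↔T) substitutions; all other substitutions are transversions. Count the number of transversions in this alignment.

The sequences differ at positions 1 (T/C, transition), 6 (G/A, transition), 9 (C/T, transition), 12 (C/A, transversion), 17 (C/G, transversion).
Of the 5 differences, 3 transitions and 2 transversions, so the answer is 2.

2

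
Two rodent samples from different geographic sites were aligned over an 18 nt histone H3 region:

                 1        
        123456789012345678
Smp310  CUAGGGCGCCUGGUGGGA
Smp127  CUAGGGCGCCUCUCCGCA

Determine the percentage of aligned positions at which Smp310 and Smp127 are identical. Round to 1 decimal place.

Mismatches occur at site 12 (G/C), site 13 (G/U), site 14 (U/C), site 15 (G/C), site 17 (G/C).
13 of the 18 sites match, so the percent identity is 13/18 × 100 = 72.2%.

72.2%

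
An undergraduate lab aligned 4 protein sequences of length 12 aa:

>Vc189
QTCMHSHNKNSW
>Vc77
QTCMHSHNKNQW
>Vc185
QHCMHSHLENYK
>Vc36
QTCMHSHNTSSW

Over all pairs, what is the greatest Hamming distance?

6

Pairwise Hamming distances:
  Vc189 vs Vc77: 1
  Vc189 vs Vc185: 5
  Vc189 vs Vc36: 2
  Vc77 vs Vc185: 5
  Vc77 vs Vc36: 3
  Vc185 vs Vc36: 6
The largest is 6, between Vc185 and Vc36.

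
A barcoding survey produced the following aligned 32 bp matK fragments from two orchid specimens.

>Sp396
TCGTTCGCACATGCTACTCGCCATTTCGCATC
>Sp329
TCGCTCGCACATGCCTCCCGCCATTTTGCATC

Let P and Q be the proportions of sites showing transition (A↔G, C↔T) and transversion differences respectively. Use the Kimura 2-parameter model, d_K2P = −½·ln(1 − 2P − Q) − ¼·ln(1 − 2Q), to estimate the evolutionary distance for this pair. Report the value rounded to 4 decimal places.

Mismatches occur at site 4 (T↔C, transition), site 15 (T↔C, transition), site 16 (A↔T, transversion), site 18 (T↔C, transition), site 27 (C↔T, transition).
Of the 5 differences, 4 transitions and 1 transversion over 32 sites: P = 4/32 = 0.125000, Q = 1/32 = 0.031250.
d = −0.5·ln(0.718750) − 0.25·ln(0.937500) = −0.5·(-0.330242) − 0.25·(-0.064539) = 0.1813.

0.1813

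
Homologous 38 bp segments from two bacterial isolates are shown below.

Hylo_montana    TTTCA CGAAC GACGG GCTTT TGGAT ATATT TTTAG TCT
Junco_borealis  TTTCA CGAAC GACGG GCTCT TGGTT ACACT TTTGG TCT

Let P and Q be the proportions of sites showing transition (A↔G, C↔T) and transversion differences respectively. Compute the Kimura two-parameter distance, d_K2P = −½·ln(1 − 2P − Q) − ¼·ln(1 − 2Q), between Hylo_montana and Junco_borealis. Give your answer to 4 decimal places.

0.1487

The sequences differ at positions 19 (T/C, transition), 24 (A/T, transversion), 27 (T/C, transition), 29 (T/C, transition), 34 (A/G, transition).
Of the 5 differences, 4 transitions and 1 transversion over 38 sites: P = 4/38 = 0.105263, Q = 1/38 = 0.026316.
d = −0.5·ln(0.763158) − 0.25·ln(0.947368) = −0.5·(-0.270290) − 0.25·(-0.054068) = 0.1487.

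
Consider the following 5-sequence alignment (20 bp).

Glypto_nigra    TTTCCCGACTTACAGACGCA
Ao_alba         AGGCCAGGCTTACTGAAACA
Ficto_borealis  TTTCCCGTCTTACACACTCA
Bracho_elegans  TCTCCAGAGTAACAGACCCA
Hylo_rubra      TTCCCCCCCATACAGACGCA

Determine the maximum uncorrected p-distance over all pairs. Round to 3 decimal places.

Pairwise Hamming distances:
  Glypto_nigra vs Ao_alba: 8
  Glypto_nigra vs Ficto_borealis: 3
  Glypto_nigra vs Bracho_elegans: 5
  Glypto_nigra vs Hylo_rubra: 4
  Ao_alba vs Ficto_borealis: 9
  Ao_alba vs Bracho_elegans: 9
  Ao_alba vs Hylo_rubra: 10
  Ficto_borealis vs Bracho_elegans: 7
  Ficto_borealis vs Hylo_rubra: 6
  Bracho_elegans vs Hylo_rubra: 9
The largest is 10 mismatches, between Ao_alba and Hylo_rubra; p = 10/20 = 0.500.

0.500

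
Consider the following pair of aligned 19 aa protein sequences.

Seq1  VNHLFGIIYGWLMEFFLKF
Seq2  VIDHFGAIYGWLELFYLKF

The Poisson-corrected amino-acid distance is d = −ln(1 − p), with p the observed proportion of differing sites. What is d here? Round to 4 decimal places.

0.4595

Differing sites — 2:N/I; 3:H/D; 4:L/H; 7:I/A; 13:M/E; 14:E/L; 16:F/Y.
p = 7/19 = 0.368421.
d = −ln(1 − 0.368421) = −ln(0.631579) = 0.4595.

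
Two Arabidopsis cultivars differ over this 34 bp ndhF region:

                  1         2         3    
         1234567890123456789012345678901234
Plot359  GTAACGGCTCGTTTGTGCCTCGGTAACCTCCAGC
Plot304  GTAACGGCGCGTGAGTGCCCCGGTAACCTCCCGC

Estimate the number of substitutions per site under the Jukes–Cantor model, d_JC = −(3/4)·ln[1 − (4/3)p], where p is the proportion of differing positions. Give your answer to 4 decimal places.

The sequences differ at positions 9 (T/G), 13 (T/G), 14 (T/A), 20 (T/C), 32 (A/C).
p = 5/34 = 0.147059.
d = −0.75 · ln(1 − (4/3)·0.147059) = −0.75 · ln(0.803921) = −0.75 · (-0.218254) = 0.1637.

0.1637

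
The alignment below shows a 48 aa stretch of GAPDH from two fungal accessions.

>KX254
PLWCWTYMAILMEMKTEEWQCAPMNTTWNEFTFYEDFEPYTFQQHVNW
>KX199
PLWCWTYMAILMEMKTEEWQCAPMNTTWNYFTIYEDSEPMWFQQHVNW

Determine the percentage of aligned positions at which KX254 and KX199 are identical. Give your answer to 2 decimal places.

89.58%

Mismatches occur at site 30 (E↔Y), site 33 (F↔I), site 37 (F↔S), site 40 (Y↔M), site 41 (T↔W).
43 of the 48 sites match, so the percent identity is 43/48 × 100 = 89.58%.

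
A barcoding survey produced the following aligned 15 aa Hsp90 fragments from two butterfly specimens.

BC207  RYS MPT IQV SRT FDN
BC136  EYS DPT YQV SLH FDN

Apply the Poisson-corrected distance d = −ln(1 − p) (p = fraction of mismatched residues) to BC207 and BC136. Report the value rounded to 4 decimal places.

Mismatches occur at site 1 (R/E), site 4 (M/D), site 7 (I/Y), site 11 (R/L), site 12 (T/H).
p = 5/15 = 0.333333.
d = −ln(1 − 0.333333) = −ln(0.666667) = 0.4055.

0.4055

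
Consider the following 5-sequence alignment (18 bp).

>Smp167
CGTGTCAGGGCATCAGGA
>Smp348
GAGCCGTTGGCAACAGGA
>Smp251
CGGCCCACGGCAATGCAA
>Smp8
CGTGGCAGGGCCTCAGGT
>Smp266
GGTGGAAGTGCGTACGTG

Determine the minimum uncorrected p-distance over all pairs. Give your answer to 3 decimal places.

0.167

Pairwise Hamming distances:
  Smp167 vs Smp348: 9
  Smp167 vs Smp251: 9
  Smp167 vs Smp8: 3
  Smp167 vs Smp266: 9
  Smp348 vs Smp251: 9
  Smp348 vs Smp8: 11
  Smp348 vs Smp266: 14
  Smp251 vs Smp8: 11
  Smp251 vs Smp266: 14
  Smp8 vs Smp266: 8
The smallest is 3 mismatches, between Smp167 and Smp8; p = 3/18 = 0.167.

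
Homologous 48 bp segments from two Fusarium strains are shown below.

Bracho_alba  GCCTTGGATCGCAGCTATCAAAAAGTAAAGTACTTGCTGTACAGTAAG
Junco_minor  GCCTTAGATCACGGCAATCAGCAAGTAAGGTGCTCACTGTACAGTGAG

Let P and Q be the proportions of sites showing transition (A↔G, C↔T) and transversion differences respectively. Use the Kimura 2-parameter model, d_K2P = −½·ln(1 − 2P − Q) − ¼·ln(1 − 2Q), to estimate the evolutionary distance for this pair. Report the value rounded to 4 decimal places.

Differing sites — 6:G/A (Ti); 11:G/A (Ti); 13:A/G (Ti); 16:T/A (Tv); 21:A/G (Ti); 22:A/C (Tv); 29:A/G (Ti); 32:A/G (Ti); 35:T/C (Ti); 36:G/A (Ti); 46:A/G (Ti).
Of the 11 differences, 9 transitions and 2 transversions over 48 sites: P = 9/48 = 0.187500, Q = 2/48 = 0.041667.
d = −0.5·ln(0.583333) − 0.25·ln(0.916666) = −0.5·(-0.538997) − 0.25·(-0.087012) = 0.2913.

0.2913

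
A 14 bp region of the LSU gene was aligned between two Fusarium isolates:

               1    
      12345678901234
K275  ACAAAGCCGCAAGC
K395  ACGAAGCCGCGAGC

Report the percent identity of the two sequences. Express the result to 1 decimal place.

Differing sites — 3:A/G; 11:A/G.
12 of the 14 sites match, so the percent identity is 12/14 × 100 = 85.7%.

85.7%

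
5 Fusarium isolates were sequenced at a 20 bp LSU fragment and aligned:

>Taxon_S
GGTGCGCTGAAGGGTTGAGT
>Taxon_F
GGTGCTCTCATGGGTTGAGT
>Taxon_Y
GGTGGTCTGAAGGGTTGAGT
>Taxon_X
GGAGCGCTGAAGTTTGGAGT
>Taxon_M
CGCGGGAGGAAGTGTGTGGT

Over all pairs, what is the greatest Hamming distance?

12

Pairwise Hamming distances:
  Taxon_S vs Taxon_F: 3
  Taxon_S vs Taxon_Y: 2
  Taxon_S vs Taxon_X: 4
  Taxon_S vs Taxon_M: 9
  Taxon_F vs Taxon_Y: 3
  Taxon_F vs Taxon_X: 7
  Taxon_F vs Taxon_M: 12
  Taxon_Y vs Taxon_X: 6
  Taxon_Y vs Taxon_M: 9
  Taxon_X vs Taxon_M: 8
The largest is 12, between Taxon_F and Taxon_M.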